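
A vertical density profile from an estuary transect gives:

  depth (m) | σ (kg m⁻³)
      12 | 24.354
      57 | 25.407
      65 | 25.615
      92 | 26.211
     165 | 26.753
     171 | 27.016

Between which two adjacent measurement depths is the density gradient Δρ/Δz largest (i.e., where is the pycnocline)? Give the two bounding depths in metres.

165–171 m

Compute the density gradient over each adjacent pair:
  12–57 m: Δρ/Δz = 1.053/45 = 0.023 kg m⁻⁴
  57–65 m: Δρ/Δz = 0.208/8 = 0.026 kg m⁻⁴
  65–92 m: Δρ/Δz = 0.596/27 = 0.022 kg m⁻⁴
  92–165 m: Δρ/Δz = 0.542/73 = 7.4 × 10⁻³ kg m⁻⁴
  165–171 m: Δρ/Δz = 0.263/6 = 0.044 kg m⁻⁴
The largest gradient is in the 165–171 m interval — the pycnocline.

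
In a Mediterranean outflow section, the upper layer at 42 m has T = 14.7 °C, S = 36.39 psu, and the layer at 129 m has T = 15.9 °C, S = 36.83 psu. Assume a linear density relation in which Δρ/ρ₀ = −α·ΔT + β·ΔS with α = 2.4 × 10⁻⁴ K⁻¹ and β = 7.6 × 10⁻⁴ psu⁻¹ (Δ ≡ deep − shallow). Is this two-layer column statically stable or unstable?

stable

ΔT = 15.9 − 14.7 = +1.2 K and ΔS = 36.83 − 36.39 = +0.44 psu (deep − shallow).
−αΔT = -2.88 × 10⁻⁴; βΔS = 3.344 × 10⁻⁴; sum Δρ/ρ₀ = 4.64 × 10⁻⁵.
Δρ/ρ₀ > 0, so Δρ > 0: deeper water is denser → statically stable.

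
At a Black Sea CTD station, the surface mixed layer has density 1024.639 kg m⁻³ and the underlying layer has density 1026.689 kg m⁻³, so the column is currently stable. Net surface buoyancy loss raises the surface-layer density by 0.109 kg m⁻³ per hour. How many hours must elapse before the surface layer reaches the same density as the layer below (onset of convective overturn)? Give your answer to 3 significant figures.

18.8 hours

Density deficit of the surface layer: 1026.689 − 1024.639 = 2.05 kg m⁻³.
Required change = 2.05 / 0.109 = 18.8 hours.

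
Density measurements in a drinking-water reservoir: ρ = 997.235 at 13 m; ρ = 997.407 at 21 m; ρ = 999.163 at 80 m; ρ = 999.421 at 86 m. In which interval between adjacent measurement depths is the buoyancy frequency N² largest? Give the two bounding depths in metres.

Compute the density gradient over each adjacent pair:
  13–21 m: Δρ/Δz = 0.172/8 = 0.021 kg m⁻⁴
  21–80 m: Δρ/Δz = 1.756/59 = 0.030 kg m⁻⁴
  80–86 m: Δρ/Δz = 0.258/6 = 0.043 kg m⁻⁴
The largest gradient is in the 80–86 m interval — the pycnocline.

80–86 m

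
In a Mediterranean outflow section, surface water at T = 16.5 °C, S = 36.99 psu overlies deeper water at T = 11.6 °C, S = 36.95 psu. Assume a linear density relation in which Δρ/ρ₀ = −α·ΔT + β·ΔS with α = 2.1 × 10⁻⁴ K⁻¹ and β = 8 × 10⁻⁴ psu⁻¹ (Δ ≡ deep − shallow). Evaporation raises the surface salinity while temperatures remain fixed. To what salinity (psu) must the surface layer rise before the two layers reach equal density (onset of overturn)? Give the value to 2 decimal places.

Neutral buoyancy requires −α(T_deep − T_surf) + β(S_deep − S_surf′) = 0.
S_surf′ = S_deep − (α/β)·ΔT = 36.95 − (2.1 × 10⁻⁴/8 × 10⁻⁴)·(-4.9) = 38.2363 psu.
Increase required: 38.2363 − 36.99 = 1.2463 psu.

38.24 psu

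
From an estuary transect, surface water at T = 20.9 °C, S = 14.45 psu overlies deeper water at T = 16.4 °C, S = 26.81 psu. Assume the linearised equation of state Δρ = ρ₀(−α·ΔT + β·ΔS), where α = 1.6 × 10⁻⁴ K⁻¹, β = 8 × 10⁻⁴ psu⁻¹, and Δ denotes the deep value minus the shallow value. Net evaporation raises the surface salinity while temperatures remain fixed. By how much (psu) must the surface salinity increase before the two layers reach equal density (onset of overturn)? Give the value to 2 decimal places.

Neutral buoyancy requires −α(T_deep − T_surf) + β(S_deep − S_surf′) = 0.
S_surf′ = S_deep − (α/β)·ΔT = 26.81 − (1.6 × 10⁻⁴/8 × 10⁻⁴)·(-4.5) = 27.7100 psu.
Increase required: 27.7100 − 14.45 = 13.2600 psu.

13.26 psu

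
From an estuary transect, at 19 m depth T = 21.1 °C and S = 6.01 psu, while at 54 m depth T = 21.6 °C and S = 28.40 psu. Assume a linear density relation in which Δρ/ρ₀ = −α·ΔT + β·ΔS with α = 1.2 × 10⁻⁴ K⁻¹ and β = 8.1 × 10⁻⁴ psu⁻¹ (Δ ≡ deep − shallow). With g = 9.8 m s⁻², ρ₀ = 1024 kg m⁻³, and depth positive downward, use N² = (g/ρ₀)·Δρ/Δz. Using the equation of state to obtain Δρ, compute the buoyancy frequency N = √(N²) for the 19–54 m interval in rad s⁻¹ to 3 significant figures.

0.0711 rad s⁻¹

ΔT = +0.5 K, ΔS = +22.39 psu (deep − shallow).
Δρ/ρ₀ = −αΔT + βΔS = -6.00 × 10⁻⁵ + 0.0181359 = 0.0180759, so Δρ ≈ 18.51 kg m⁻³.
N² = (g/ρ₀)·Δρ/Δz = g·(Δρ/ρ₀)/Δz = 9.8 × 0.0180759 / 35 = 5.0613 × 10⁻³ s⁻².
N = √(5.0613 × 10⁻³) = 0.071143 rad s⁻¹ ≈ 0.0711 rad s⁻¹.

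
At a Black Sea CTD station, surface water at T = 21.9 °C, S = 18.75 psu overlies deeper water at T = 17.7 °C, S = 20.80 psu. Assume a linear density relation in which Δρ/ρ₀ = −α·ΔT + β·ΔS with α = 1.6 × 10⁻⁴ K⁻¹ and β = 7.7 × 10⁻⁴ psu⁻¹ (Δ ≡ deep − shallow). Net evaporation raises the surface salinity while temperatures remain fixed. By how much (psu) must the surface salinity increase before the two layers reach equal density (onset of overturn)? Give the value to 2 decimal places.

2.92 psu

Neutral buoyancy requires −α(T_deep − T_surf) + β(S_deep − S_surf′) = 0.
S_surf′ = S_deep − (α/β)·ΔT = 20.80 − (1.6 × 10⁻⁴/7.7 × 10⁻⁴)·(-4.2) = 21.6727 psu.
Increase required: 21.6727 − 18.75 = 2.9227 psu.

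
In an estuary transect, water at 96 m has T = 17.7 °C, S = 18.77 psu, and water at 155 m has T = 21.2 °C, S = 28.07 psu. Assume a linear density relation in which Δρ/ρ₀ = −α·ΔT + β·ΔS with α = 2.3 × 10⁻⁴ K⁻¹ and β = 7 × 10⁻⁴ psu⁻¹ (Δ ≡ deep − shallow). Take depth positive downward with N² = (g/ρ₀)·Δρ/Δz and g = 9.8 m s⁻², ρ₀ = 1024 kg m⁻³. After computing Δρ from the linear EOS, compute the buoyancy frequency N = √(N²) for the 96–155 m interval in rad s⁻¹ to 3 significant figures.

0.0308 rad s⁻¹

ΔT = +3.5 K, ΔS = +9.30 psu (deep − shallow).
Δρ/ρ₀ = −αΔT + βΔS = -8.05 × 10⁻⁴ + 6.51 × 10⁻³ = 5.705 × 10⁻³, so Δρ ≈ 5.842 kg m⁻³.
N² = (g/ρ₀)·Δρ/Δz = g·(Δρ/ρ₀)/Δz = 9.8 × 5.705 × 10⁻³ / 59 = 9.4761 × 10⁻⁴ s⁻².
N = √(9.4761 × 10⁻⁴) = 0.030783 rad s⁻¹ ≈ 0.0308 rad s⁻¹.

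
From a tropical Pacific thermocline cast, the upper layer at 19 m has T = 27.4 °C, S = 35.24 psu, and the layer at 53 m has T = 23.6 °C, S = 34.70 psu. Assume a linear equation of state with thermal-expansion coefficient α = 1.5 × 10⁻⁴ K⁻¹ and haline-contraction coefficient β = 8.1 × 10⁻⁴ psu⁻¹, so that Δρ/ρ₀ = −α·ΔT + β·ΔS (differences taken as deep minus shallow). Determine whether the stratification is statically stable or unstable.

stable

ΔT = 23.6 − 27.4 = -3.8 K and ΔS = 34.70 − 35.24 = -0.54 psu (deep − shallow).
−αΔT = 5.70 × 10⁻⁴; βΔS = -4.374 × 10⁻⁴; sum Δρ/ρ₀ = 1.326 × 10⁻⁴.
Δρ/ρ₀ > 0, so Δρ > 0: deeper water is denser → statically stable.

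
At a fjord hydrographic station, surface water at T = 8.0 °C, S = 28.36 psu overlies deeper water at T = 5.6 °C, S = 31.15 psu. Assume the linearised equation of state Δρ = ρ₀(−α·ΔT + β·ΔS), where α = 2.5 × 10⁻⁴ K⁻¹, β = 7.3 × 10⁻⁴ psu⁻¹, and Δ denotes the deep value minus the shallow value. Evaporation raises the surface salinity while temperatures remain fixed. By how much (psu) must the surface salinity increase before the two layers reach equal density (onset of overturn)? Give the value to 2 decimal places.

3.61 psu

Neutral buoyancy requires −α(T_deep − T_surf) + β(S_deep − S_surf′) = 0.
S_surf′ = S_deep − (α/β)·ΔT = 31.15 − (2.5 × 10⁻⁴/7.3 × 10⁻⁴)·(-2.4) = 31.9719 psu.
Increase required: 31.9719 − 28.36 = 3.6119 psu.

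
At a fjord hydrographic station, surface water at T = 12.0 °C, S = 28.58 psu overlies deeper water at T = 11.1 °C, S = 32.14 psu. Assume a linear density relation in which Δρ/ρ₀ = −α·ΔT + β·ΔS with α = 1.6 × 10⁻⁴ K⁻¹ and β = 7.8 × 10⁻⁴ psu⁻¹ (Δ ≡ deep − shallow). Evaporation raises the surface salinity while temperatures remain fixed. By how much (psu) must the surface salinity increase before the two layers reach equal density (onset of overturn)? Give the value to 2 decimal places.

3.74 psu

Neutral buoyancy requires −α(T_deep − T_surf) + β(S_deep − S_surf′) = 0.
S_surf′ = S_deep − (α/β)·ΔT = 32.14 − (1.6 × 10⁻⁴/7.8 × 10⁻⁴)·(-0.9) = 32.3246 psu.
Increase required: 32.3246 − 28.58 = 3.7446 psu.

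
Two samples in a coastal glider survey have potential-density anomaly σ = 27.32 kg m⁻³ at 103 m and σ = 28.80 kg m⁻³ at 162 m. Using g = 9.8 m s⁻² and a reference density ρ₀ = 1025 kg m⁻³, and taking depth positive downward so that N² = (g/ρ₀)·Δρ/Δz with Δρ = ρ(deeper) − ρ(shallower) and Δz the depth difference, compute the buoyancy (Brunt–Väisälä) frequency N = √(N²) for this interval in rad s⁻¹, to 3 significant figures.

0.0155 rad s⁻¹

Δρ = 1028.80 − 1027.32 = 1.48 kg m⁻³ over Δz = 162 − 103 = 59 m.
N² = (9.8/1025) × (1.48/59) = 2.3983 × 10⁻⁴ s⁻².
N = √(2.3983 × 10⁻⁴) = 0.015486 rad s⁻¹ ≈ 0.0155 rad s⁻¹.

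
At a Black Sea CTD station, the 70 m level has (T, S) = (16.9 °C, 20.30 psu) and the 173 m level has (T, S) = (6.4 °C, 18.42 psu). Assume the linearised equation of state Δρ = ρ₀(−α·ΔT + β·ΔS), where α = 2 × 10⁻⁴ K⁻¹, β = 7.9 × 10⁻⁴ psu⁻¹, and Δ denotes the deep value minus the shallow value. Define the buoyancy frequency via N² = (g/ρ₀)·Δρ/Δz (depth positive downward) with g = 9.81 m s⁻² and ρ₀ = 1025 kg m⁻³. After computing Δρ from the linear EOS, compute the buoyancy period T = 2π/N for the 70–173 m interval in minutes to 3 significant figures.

ΔT = -10.5 K, ΔS = -1.88 psu (deep − shallow).
Δρ/ρ₀ = −αΔT + βΔS = 2.10 × 10⁻³ − 1.4852 × 10⁻³ = 6.148 × 10⁻⁴, so Δρ ≈ 0.6302 kg m⁻³.
N² = (g/ρ₀)·Δρ/Δz = g·(Δρ/ρ₀)/Δz = 9.81 × 6.148 × 10⁻⁴ / 103 = 5.8555 × 10⁻⁵ s⁻².
N = √(5.8555 × 10⁻⁵) = 7.6521 × 10⁻³ rad s⁻¹ → T = 2π/N = 821.11 s = 13.685 min ≈ 13.7 min.

13.7 min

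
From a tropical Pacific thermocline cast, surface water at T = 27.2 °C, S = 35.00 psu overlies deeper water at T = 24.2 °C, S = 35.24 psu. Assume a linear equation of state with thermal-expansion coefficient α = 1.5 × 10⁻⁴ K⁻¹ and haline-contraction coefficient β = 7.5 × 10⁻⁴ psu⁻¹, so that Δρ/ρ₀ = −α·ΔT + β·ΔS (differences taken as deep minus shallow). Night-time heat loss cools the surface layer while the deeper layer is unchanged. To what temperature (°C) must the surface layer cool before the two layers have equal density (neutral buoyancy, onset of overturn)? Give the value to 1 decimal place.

Neutral buoyancy requires Δρ = 0, i.e. −α(T_deep − T_surf′) + β(S_deep − S_surf) = 0.
T_surf′ = T_deep − (β/α)·ΔS = 24.2 − (7.5 × 10⁻⁴/1.5 × 10⁻⁴)·(+0.24) = 23.000 °C.
Cooling required: 27.2 − (23.000) = 4.200 °C.

23.0 °C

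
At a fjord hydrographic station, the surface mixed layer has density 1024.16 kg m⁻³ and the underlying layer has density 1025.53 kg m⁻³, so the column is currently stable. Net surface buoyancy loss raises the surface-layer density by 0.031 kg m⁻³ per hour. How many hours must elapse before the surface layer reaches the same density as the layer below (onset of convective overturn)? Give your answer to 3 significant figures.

44.2 hours

Density deficit of the surface layer: 1025.53 − 1024.16 = 1.37 kg m⁻³.
Required change = 1.37 / 0.031 = 44.2 hours.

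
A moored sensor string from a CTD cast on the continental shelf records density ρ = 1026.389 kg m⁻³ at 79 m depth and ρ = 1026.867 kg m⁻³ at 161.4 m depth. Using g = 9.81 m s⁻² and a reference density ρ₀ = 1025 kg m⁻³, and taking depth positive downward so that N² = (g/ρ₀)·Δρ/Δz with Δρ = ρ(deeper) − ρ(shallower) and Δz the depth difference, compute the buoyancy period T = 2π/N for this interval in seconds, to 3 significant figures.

843 s

Δρ = 1026.867 − 1026.389 = 0.478 kg m⁻³ over Δz = 161.4 − 79 = 82.4 m.
N² = (9.81/1025) × (0.478/82.4) = 5.5520 × 10⁻⁵ s⁻².
N = √(5.5520 × 10⁻⁵) = 7.4512 × 10⁻³ rad s⁻¹, so T = 2π/N = 843.24 s ≈ 843 s.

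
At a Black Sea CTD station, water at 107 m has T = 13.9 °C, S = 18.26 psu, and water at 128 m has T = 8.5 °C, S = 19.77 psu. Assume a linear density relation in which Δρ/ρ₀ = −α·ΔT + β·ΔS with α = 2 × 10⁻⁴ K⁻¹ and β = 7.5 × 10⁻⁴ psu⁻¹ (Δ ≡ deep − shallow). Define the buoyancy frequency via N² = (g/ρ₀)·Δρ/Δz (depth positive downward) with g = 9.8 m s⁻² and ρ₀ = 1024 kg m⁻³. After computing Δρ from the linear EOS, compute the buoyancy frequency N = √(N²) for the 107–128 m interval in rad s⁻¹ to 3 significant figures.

0.0321 rad s⁻¹

ΔT = -5.4 K, ΔS = +1.51 psu (deep − shallow).
Δρ/ρ₀ = −αΔT + βΔS = 1.08 × 10⁻³ + 1.1325 × 10⁻³ = 2.2125 × 10⁻³, so Δρ ≈ 2.266 kg m⁻³.
N² = (g/ρ₀)·Δρ/Δz = g·(Δρ/ρ₀)/Δz = 9.8 × 2.2125 × 10⁻³ / 21 = 1.0325 × 10⁻³ s⁻².
N = √(1.0325 × 10⁻³) = 0.032133 rad s⁻¹ ≈ 0.0321 rad s⁻¹.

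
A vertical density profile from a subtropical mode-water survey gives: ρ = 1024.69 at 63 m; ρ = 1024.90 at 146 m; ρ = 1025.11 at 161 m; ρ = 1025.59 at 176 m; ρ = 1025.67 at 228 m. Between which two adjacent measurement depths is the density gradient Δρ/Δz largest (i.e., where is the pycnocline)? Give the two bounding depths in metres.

161–176 m

Compute the density gradient over each adjacent pair:
  63–146 m: Δρ/Δz = 0.21/83 = 2.5 × 10⁻³ kg m⁻⁴
  146–161 m: Δρ/Δz = 0.21/15 = 0.014 kg m⁻⁴
  161–176 m: Δρ/Δz = 0.48/15 = 0.032 kg m⁻⁴
  176–228 m: Δρ/Δz = 0.08/52 = 1.5 × 10⁻³ kg m⁻⁴
The largest gradient is in the 161–176 m interval — the pycnocline.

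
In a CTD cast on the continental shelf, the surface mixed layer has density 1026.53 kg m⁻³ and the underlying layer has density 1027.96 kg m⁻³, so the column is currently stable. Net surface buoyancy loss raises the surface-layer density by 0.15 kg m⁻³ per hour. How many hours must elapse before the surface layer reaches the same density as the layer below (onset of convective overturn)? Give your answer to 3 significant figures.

9.53 hours

Density deficit of the surface layer: 1027.96 − 1026.53 = 1.43 kg m⁻³.
Required change = 1.43 / 0.15 = 9.53 hours.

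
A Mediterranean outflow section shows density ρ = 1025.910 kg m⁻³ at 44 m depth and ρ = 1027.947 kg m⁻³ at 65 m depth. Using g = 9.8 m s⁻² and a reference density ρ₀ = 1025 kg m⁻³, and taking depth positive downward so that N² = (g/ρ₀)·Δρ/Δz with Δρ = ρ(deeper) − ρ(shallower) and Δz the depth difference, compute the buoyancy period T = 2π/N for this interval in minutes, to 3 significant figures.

3.44 min

Δρ = 1027.947 − 1025.910 = 2.037 kg m⁻³ over Δz = 65 − 44 = 21 m.
N² = (9.8/1025) × (2.037/21) = 9.2741 × 10⁻⁴ s⁻².
N = √(9.2741 × 10⁻⁴) = 0.030453 rad s⁻¹, so T = 2π/N = 206.32 s = 3.4387 min ≈ 3.44 min.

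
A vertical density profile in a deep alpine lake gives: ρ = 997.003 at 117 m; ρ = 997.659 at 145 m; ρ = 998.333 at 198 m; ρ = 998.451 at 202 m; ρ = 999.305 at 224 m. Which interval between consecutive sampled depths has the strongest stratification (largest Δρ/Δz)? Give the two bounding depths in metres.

202–224 m

Compute the density gradient over each adjacent pair:
  117–145 m: Δρ/Δz = 0.656/28 = 0.023 kg m⁻⁴
  145–198 m: Δρ/Δz = 0.674/53 = 0.013 kg m⁻⁴
  198–202 m: Δρ/Δz = 0.118/4 = 0.029 kg m⁻⁴
  202–224 m: Δρ/Δz = 0.854/22 = 0.039 kg m⁻⁴
The largest gradient is in the 202–224 m interval — the pycnocline.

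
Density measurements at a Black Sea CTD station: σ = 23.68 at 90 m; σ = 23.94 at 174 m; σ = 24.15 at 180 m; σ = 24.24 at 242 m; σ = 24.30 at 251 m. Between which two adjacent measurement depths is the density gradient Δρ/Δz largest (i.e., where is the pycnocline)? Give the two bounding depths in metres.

Compute the density gradient over each adjacent pair:
  90–174 m: Δρ/Δz = 0.26/84 = 3.1 × 10⁻³ kg m⁻⁴
  174–180 m: Δρ/Δz = 0.21/6 = 0.035 kg m⁻⁴
  180–242 m: Δρ/Δz = 0.09/62 = 1.5 × 10⁻³ kg m⁻⁴
  242–251 m: Δρ/Δz = 0.06/9 = 6.7 × 10⁻³ kg m⁻⁴
The largest gradient is in the 174–180 m interval — the pycnocline.

174–180 m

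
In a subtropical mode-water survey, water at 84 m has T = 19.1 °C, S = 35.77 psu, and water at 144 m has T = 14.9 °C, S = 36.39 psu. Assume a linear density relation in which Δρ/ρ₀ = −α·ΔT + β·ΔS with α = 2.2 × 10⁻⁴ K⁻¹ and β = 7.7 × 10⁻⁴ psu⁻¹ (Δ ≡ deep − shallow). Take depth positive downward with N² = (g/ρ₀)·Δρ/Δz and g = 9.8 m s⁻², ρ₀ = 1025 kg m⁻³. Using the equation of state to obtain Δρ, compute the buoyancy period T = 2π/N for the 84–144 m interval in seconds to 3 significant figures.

415 s

ΔT = -4.2 K, ΔS = +0.62 psu (deep − shallow).
Δρ/ρ₀ = −αΔT + βΔS = 9.24 × 10⁻⁴ + 4.774 × 10⁻⁴ = 1.4014 × 10⁻³, so Δρ ≈ 1.436 kg m⁻³.
N² = (g/ρ₀)·Δρ/Δz = g·(Δρ/ρ₀)/Δz = 9.8 × 1.4014 × 10⁻³ / 60 = 2.2890 × 10⁻⁴ s⁻².
N = √(2.2890 × 10⁻⁴) = 0.015129 rad s⁻¹ → T = 2π/N = 415.31 s ≈ 415 s.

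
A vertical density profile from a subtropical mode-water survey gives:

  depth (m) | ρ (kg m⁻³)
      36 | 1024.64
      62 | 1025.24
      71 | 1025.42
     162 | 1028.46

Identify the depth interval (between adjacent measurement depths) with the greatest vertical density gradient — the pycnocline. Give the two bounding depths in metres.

71–162 m

Compute the density gradient over each adjacent pair:
  36–62 m: Δρ/Δz = 0.60/26 = 0.023 kg m⁻⁴
  62–71 m: Δρ/Δz = 0.18/9 = 0.020 kg m⁻⁴
  71–162 m: Δρ/Δz = 3.04/91 = 0.033 kg m⁻⁴
The largest gradient is in the 71–162 m interval — the pycnocline.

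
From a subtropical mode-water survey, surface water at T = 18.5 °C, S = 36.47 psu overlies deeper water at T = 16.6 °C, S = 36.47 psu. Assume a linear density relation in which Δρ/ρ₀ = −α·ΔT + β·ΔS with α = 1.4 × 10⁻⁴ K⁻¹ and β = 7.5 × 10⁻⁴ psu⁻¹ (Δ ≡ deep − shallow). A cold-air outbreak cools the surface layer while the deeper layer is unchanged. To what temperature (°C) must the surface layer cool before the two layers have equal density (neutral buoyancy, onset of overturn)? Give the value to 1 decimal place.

16.6 °C

Neutral buoyancy requires Δρ = 0, i.e. −α(T_deep − T_surf′) + β(S_deep − S_surf) = 0.
T_surf′ = T_deep − (β/α)·ΔS = 16.6 − (7.5 × 10⁻⁴/1.4 × 10⁻⁴)·(+0.00) = 16.600 °C.
Cooling required: 18.5 − (16.600) = 1.900 °C.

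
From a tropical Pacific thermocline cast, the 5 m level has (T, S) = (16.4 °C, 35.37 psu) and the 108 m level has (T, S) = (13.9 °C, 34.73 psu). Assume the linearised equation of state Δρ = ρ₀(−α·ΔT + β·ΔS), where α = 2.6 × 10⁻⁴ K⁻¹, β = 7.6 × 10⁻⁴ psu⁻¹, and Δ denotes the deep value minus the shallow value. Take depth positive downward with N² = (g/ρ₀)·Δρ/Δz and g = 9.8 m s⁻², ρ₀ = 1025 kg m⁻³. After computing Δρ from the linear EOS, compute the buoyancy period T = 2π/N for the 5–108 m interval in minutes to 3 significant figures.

26.5 min

ΔT = -2.5 K, ΔS = -0.64 psu (deep − shallow).
Δρ/ρ₀ = −αΔT + βΔS = 6.50 × 10⁻⁴ − 4.864 × 10⁻⁴ = 1.636 × 10⁻⁴, so Δρ ≈ 0.1677 kg m⁻³.
N² = (g/ρ₀)·Δρ/Δz = g·(Δρ/ρ₀)/Δz = 9.8 × 1.636 × 10⁻⁴ / 103 = 1.5566 × 10⁻⁵ s⁻².
N = √(1.5566 × 10⁻⁵) = 3.9454 × 10⁻³ rad s⁻¹ → T = 2π/N = 1.5925 × 10³ s = 26.542 min ≈ 26.5 min.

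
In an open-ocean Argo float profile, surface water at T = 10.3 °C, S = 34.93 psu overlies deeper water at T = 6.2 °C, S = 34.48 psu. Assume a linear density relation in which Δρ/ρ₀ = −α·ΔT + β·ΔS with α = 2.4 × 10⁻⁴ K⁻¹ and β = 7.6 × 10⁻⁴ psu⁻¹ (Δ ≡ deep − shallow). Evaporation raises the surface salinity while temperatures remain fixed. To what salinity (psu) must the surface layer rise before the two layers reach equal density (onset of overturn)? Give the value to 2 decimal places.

Neutral buoyancy requires −α(T_deep − T_surf) + β(S_deep − S_surf′) = 0.
S_surf′ = S_deep − (α/β)·ΔT = 34.48 − (2.4 × 10⁻⁴/7.6 × 10⁻⁴)·(-4.1) = 35.7747 psu.
Increase required: 35.7747 − 34.93 = 0.8447 psu.

35.77 psu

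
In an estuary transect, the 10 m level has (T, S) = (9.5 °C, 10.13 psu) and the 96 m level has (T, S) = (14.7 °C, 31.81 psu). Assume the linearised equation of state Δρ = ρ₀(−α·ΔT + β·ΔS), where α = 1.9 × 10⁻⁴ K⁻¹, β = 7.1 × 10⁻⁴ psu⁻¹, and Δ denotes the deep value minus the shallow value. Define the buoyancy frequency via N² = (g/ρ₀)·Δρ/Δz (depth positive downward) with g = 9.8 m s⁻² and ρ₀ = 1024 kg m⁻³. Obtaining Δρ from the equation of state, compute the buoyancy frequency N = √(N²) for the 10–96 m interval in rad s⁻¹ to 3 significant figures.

0.0405 rad s⁻¹

ΔT = +5.2 K, ΔS = +21.68 psu (deep − shallow).
Δρ/ρ₀ = −αΔT + βΔS = -9.88 × 10⁻⁴ + 0.0153928 = 0.0144048, so Δρ ≈ 14.75 kg m⁻³.
N² = (g/ρ₀)·Δρ/Δz = g·(Δρ/ρ₀)/Δz = 9.8 × 0.0144048 / 86 = 1.6415 × 10⁻³ s⁻².
N = √(1.6415 × 10⁻³) = 0.040515 rad s⁻¹ ≈ 0.0405 rad s⁻¹.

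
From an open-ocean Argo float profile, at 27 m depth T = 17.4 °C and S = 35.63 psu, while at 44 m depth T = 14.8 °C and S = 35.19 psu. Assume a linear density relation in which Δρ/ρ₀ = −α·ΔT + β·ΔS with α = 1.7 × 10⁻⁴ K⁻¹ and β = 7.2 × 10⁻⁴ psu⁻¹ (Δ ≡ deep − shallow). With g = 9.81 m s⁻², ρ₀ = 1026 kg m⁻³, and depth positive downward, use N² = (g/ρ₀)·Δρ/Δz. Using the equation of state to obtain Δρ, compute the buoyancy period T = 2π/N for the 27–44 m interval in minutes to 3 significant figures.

ΔT = -2.6 K, ΔS = -0.44 psu (deep − shallow).
Δρ/ρ₀ = −αΔT + βΔS = 4.42 × 10⁻⁴ − 3.168 × 10⁻⁴ = 1.252 × 10⁻⁴, so Δρ ≈ 0.1285 kg m⁻³.
N² = (g/ρ₀)·Δρ/Δz = g·(Δρ/ρ₀)/Δz = 9.81 × 1.252 × 10⁻⁴ / 17 = 7.2248 × 10⁻⁵ s⁻².
N = √(7.2248 × 10⁻⁵) = 8.4999 × 10⁻³ rad s⁻¹ → T = 2π/N = 739.21 s = 12.320 min ≈ 12.3 min.

12.3 min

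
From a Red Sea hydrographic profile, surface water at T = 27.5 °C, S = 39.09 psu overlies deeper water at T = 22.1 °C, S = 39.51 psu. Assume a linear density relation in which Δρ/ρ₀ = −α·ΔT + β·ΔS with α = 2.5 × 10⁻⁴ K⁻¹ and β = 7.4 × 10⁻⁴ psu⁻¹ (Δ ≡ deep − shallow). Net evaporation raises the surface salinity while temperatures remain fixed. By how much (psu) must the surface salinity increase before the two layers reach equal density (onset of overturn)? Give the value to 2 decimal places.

Neutral buoyancy requires −α(T_deep − T_surf) + β(S_deep − S_surf′) = 0.
S_surf′ = S_deep − (α/β)·ΔT = 39.51 − (2.5 × 10⁻⁴/7.4 × 10⁻⁴)·(-5.4) = 41.3343 psu.
Increase required: 41.3343 − 39.09 = 2.2443 psu.

2.24 psu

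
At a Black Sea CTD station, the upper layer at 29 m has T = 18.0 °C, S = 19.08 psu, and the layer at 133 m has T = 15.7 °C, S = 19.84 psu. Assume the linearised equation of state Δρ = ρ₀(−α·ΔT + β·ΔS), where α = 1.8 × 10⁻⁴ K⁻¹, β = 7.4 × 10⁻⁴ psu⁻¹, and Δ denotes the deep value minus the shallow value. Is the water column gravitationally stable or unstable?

ΔT = 15.7 − 18.0 = -2.3 K and ΔS = 19.84 − 19.08 = +0.76 psu (deep − shallow).
−αΔT = 4.14 × 10⁻⁴; βΔS = 5.624 × 10⁻⁴; sum Δρ/ρ₀ = 9.764 × 10⁻⁴.
Δρ/ρ₀ > 0, so Δρ > 0: deeper water is denser → statically stable.

stable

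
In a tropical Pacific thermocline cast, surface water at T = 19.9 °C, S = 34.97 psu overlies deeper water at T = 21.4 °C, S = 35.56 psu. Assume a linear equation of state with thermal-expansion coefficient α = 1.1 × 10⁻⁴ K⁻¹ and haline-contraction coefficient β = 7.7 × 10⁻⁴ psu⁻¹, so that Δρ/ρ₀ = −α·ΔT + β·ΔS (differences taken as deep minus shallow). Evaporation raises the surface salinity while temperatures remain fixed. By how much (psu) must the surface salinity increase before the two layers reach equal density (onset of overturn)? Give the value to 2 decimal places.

Neutral buoyancy requires −α(T_deep − T_surf) + β(S_deep − S_surf′) = 0.
S_surf′ = S_deep − (α/β)·ΔT = 35.56 − (1.1 × 10⁻⁴/7.7 × 10⁻⁴)·(+1.5) = 35.3457 psu.
Increase required: 35.3457 − 34.97 = 0.3757 psu.

0.38 psu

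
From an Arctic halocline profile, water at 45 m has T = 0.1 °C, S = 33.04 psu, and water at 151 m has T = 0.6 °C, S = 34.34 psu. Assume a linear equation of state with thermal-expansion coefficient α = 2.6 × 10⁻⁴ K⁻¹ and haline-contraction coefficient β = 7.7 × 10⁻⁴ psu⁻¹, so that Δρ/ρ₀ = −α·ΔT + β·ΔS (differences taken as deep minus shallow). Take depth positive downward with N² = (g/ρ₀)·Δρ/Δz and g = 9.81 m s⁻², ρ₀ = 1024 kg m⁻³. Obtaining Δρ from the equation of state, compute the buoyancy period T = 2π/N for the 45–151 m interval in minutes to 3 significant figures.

11.7 min

ΔT = +0.5 K, ΔS = +1.30 psu (deep − shallow).
Δρ/ρ₀ = −αΔT + βΔS = -1.30 × 10⁻⁴ + 1.001 × 10⁻³ = 8.71 × 10⁻⁴, so Δρ ≈ 0.8919 kg m⁻³.
N² = (g/ρ₀)·Δρ/Δz = g·(Δρ/ρ₀)/Δz = 9.81 × 8.71 × 10⁻⁴ / 106 = 8.0609 × 10⁻⁵ s⁻².
N = √(8.0609 × 10⁻⁵) = 8.9783 × 10⁻³ rad s⁻¹ → T = 2π/N = 699.82 s = 11.664 min ≈ 11.7 min.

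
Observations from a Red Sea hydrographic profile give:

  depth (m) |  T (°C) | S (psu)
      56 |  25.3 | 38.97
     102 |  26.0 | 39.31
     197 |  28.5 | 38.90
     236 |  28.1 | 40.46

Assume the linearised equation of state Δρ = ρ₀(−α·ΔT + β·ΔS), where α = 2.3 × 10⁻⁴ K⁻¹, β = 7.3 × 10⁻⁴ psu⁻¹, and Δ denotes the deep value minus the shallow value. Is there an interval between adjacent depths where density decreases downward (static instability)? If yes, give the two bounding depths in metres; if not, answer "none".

102–197 m

Evaluate Δρ/ρ₀ = −αΔT + βΔS across each adjacent pair:
  56–102 m: −αΔT+βΔS = −(2.3 × 10⁻⁴)(+0.7)+(7.3 × 10⁻⁴)(+0.34) = 8.7 × 10⁻⁵ → stable
  102–197 m: −αΔT+βΔS = −(2.3 × 10⁻⁴)(+2.5)+(7.3 × 10⁻⁴)(-0.41) = -8.7 × 10⁻⁴ → UNSTABLE
  197–236 m: −αΔT+βΔS = −(2.3 × 10⁻⁴)(-0.4)+(7.3 × 10⁻⁴)(+1.56) = 1.2 × 10⁻³ → stable
The 102–197 m interval has Δρ < 0: lighter water underlies denser water.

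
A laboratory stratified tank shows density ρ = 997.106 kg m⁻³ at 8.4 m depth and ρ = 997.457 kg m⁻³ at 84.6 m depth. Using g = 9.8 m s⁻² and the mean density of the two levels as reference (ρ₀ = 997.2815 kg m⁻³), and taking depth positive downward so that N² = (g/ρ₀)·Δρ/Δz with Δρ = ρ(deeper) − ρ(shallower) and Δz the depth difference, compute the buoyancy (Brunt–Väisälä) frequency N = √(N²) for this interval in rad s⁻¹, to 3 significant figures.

Δρ = 997.457 − 997.106 = 0.351 kg m⁻³ over Δz = 84.6 − 8.4 = 76.2 m.
N² = (9.8/997.2815) × (0.351/76.2) = 4.5265 × 10⁻⁵ s⁻².
N = √(4.5265 × 10⁻⁵) = 6.7279 × 10⁻³ rad s⁻¹ ≈ 6.73 × 10⁻³ rad s⁻¹.

6.73 × 10⁻³ rad s⁻¹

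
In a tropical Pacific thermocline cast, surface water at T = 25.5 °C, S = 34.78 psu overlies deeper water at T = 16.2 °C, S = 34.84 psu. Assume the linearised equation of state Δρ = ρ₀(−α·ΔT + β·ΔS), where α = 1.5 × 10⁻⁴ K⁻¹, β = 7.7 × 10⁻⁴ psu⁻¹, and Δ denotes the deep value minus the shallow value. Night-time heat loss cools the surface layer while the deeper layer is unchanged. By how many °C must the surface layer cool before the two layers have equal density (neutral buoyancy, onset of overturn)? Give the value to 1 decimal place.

Neutral buoyancy requires Δρ = 0, i.e. −α(T_deep − T_surf′) + β(S_deep − S_surf) = 0.
T_surf′ = T_deep − (β/α)·ΔS = 16.2 − (7.7 × 10⁻⁴/1.5 × 10⁻⁴)·(+0.06) = 15.892 °C.
Cooling required: 25.5 − (15.892) = 9.608 °C.

9.6 °C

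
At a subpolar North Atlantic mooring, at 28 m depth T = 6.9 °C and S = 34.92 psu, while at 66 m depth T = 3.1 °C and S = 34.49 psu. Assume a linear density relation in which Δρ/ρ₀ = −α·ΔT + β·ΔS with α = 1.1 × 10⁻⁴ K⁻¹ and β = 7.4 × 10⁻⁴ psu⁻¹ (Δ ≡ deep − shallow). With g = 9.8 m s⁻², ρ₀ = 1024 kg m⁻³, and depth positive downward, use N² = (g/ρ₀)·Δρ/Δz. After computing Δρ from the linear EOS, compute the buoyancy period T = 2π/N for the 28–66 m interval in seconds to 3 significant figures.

1.24 × 10³ s

ΔT = -3.8 K, ΔS = -0.43 psu (deep − shallow).
Δρ/ρ₀ = −αΔT + βΔS = 4.18 × 10⁻⁴ − 3.182 × 10⁻⁴ = 9.98 × 10⁻⁵, so Δρ ≈ 0.1022 kg m⁻³.
N² = (g/ρ₀)·Δρ/Δz = g·(Δρ/ρ₀)/Δz = 9.8 × 9.98 × 10⁻⁵ / 38 = 2.5738 × 10⁻⁵ s⁻².
N = √(2.5738 × 10⁻⁵) = 5.0733 × 10⁻³ rad s⁻¹ → T = 2π/N = 1.2385 × 10³ s ≈ 1.24 × 10³ s.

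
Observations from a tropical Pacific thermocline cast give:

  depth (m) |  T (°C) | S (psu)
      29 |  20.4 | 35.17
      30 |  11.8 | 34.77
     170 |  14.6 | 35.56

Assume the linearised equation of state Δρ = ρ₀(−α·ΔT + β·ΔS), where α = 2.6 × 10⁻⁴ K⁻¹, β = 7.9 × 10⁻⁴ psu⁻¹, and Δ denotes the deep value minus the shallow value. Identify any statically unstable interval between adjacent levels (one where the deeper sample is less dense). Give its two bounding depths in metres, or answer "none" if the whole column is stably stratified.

30–170 m

Evaluate Δρ/ρ₀ = −αΔT + βΔS across each adjacent pair:
  29–30 m: −αΔT+βΔS = −(2.6 × 10⁻⁴)(-8.6)+(7.9 × 10⁻⁴)(-0.40) = 1.9 × 10⁻³ → stable
  30–170 m: −αΔT+βΔS = −(2.6 × 10⁻⁴)(+2.8)+(7.9 × 10⁻⁴)(+0.79) = -1.0 × 10⁻⁴ → UNSTABLE
The 30–170 m interval has Δρ < 0: lighter water underlies denser water.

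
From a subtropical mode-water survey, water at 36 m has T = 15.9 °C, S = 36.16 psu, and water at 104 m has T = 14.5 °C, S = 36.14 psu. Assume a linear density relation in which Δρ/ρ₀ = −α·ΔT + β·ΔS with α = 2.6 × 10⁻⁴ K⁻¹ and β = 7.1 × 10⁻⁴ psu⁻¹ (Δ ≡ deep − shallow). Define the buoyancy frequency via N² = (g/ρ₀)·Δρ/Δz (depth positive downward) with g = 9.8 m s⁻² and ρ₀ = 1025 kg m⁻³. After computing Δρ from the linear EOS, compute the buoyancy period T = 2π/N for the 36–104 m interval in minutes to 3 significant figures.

ΔT = -1.4 K, ΔS = -0.02 psu (deep − shallow).
Δρ/ρ₀ = −αΔT + βΔS = 3.64 × 10⁻⁴ − 1.42 × 10⁻⁵ = 3.498 × 10⁻⁴, so Δρ ≈ 0.3585 kg m⁻³.
N² = (g/ρ₀)·Δρ/Δz = g·(Δρ/ρ₀)/Δz = 9.8 × 3.498 × 10⁻⁴ / 68 = 5.0412 × 10⁻⁵ s⁻².
N = √(5.0412 × 10⁻⁵) = 7.1001 × 10⁻³ rad s⁻¹ → T = 2π/N = 884.94 s = 14.749 min ≈ 14.7 min.

14.7 min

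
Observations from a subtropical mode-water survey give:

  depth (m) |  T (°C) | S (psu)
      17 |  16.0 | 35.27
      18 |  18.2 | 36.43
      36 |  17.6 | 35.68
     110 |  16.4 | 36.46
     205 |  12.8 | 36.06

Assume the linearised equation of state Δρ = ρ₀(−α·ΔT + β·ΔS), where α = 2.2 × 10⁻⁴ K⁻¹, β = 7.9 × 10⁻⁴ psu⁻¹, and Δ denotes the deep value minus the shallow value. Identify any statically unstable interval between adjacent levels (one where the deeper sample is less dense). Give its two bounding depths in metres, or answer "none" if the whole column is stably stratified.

18–36 m

Evaluate Δρ/ρ₀ = −αΔT + βΔS across each adjacent pair:
  17–18 m: −αΔT+βΔS = −(2.2 × 10⁻⁴)(+2.2)+(7.9 × 10⁻⁴)(+1.16) = 4.3 × 10⁻⁴ → stable
  18–36 m: −αΔT+βΔS = −(2.2 × 10⁻⁴)(-0.6)+(7.9 × 10⁻⁴)(-0.75) = -4.6 × 10⁻⁴ → UNSTABLE
  36–110 m: −αΔT+βΔS = −(2.2 × 10⁻⁴)(-1.2)+(7.9 × 10⁻⁴)(+0.78) = 8.8 × 10⁻⁴ → stable
  110–205 m: −αΔT+βΔS = −(2.2 × 10⁻⁴)(-3.6)+(7.9 × 10⁻⁴)(-0.40) = 4.8 × 10⁻⁴ → stable
The 18–36 m interval has Δρ < 0: lighter water underlies denser water.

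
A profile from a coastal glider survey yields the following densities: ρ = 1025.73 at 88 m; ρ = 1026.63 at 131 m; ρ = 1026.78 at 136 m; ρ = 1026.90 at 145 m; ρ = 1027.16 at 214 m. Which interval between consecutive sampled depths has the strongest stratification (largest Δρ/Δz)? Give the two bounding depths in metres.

131–136 m

Compute the density gradient over each adjacent pair:
  88–131 m: Δρ/Δz = 0.90/43 = 0.021 kg m⁻⁴
  131–136 m: Δρ/Δz = 0.15/5 = 0.030 kg m⁻⁴
  136–145 m: Δρ/Δz = 0.12/9 = 0.013 kg m⁻⁴
  145–214 m: Δρ/Δz = 0.26/69 = 3.8 × 10⁻³ kg m⁻⁴
The largest gradient is in the 131–136 m interval — the pycnocline.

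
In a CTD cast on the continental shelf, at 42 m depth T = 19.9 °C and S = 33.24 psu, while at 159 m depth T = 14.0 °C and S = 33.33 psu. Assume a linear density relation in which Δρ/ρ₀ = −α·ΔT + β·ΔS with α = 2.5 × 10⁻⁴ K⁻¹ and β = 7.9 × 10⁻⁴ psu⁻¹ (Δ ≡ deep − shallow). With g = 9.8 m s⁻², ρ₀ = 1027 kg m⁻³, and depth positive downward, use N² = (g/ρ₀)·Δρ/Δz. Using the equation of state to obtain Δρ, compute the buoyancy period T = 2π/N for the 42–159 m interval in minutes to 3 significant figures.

9.20 min

ΔT = -5.9 K, ΔS = +0.09 psu (deep − shallow).
Δρ/ρ₀ = −αΔT + βΔS = 1.475 × 10⁻³ + 7.11 × 10⁻⁵ = 1.5461 × 10⁻³, so Δρ ≈ 1.588 kg m⁻³.
N² = (g/ρ₀)·Δρ/Δz = g·(Δρ/ρ₀)/Δz = 9.8 × 1.5461 × 10⁻³ / 117 = 1.2950 × 10⁻⁴ s⁻².
N = √(1.2950 × 10⁻⁴) = 0.011380 rad s⁻¹ → T = 2π/N = 552.13 s = 9.2022 min ≈ 9.20 min.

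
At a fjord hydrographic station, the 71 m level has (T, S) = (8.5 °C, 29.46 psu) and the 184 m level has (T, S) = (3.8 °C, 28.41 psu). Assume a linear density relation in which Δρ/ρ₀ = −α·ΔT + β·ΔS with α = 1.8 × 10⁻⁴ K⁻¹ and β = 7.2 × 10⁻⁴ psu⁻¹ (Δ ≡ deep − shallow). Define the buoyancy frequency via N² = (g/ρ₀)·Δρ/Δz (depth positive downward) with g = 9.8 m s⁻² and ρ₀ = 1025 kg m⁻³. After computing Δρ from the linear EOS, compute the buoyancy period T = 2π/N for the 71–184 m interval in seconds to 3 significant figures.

ΔT = -4.7 K, ΔS = -1.05 psu (deep − shallow).
Δρ/ρ₀ = −αΔT + βΔS = 8.46 × 10⁻⁴ − 7.56 × 10⁻⁴ = 9.00 × 10⁻⁵, so Δρ ≈ 0.09225 kg m⁻³.
N² = (g/ρ₀)·Δρ/Δz = g·(Δρ/ρ₀)/Δz = 9.8 × 9.00 × 10⁻⁵ / 113 = 7.8053 × 10⁻⁶ s⁻².
N = √(7.8053 × 10⁻⁶) = 2.7938 × 10⁻³ rad s⁻¹ → T = 2π/N = 2.2490 × 10³ s ≈ 2.25 × 10³ s.

2.25 × 10³ s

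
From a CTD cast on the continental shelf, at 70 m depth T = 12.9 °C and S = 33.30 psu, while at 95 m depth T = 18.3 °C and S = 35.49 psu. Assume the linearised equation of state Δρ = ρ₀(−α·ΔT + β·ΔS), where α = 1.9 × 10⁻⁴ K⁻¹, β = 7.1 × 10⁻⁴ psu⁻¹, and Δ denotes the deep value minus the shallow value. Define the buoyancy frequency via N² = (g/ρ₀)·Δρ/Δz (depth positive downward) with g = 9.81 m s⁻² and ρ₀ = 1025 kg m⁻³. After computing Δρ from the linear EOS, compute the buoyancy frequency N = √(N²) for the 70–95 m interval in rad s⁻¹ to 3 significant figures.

0.0144 rad s⁻¹

ΔT = +5.4 K, ΔS = +2.19 psu (deep − shallow).
Δρ/ρ₀ = −αΔT + βΔS = -1.026 × 10⁻³ + 1.5549 × 10⁻³ = 5.289 × 10⁻⁴, so Δρ ≈ 0.5421 kg m⁻³.
N² = (g/ρ₀)·Δρ/Δz = g·(Δρ/ρ₀)/Δz = 9.81 × 5.289 × 10⁻⁴ / 25 = 2.0754 × 10⁻⁴ s⁻².
N = √(2.0754 × 10⁻⁴) = 0.014406 rad s⁻¹ ≈ 0.0144 rad s⁻¹.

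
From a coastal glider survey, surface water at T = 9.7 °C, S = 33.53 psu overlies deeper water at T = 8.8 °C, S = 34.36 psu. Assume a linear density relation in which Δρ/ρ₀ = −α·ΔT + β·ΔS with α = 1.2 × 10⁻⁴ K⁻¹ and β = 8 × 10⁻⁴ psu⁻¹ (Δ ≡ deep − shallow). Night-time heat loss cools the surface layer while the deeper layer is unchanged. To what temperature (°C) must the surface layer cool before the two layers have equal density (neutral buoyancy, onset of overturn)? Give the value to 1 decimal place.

Neutral buoyancy requires Δρ = 0, i.e. −α(T_deep − T_surf′) + β(S_deep − S_surf) = 0.
T_surf′ = T_deep − (β/α)·ΔS = 8.8 − (8 × 10⁻⁴/1.2 × 10⁻⁴)·(+0.83) = 3.267 °C.
Cooling required: 9.7 − (3.267) = 6.433 °C.

3.3 °C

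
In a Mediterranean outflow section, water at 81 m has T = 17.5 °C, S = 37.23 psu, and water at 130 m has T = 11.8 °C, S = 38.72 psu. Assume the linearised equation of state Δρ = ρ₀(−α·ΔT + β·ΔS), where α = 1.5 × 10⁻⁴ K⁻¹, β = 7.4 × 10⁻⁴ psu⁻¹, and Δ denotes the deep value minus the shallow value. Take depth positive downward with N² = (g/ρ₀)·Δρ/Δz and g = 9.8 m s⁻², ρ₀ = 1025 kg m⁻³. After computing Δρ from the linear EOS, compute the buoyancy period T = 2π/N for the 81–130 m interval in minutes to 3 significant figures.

ΔT = -5.7 K, ΔS = +1.49 psu (deep − shallow).
Δρ/ρ₀ = −αΔT + βΔS = 8.55 × 10⁻⁴ + 1.1026 × 10⁻³ = 1.9576 × 10⁻³, so Δρ ≈ 2.007 kg m⁻³.
N² = (g/ρ₀)·Δρ/Δz = g·(Δρ/ρ₀)/Δz = 9.8 × 1.9576 × 10⁻³ / 49 = 3.9152 × 10⁻⁴ s⁻².
N = √(3.9152 × 10⁻⁴) = 0.019787 rad s⁻¹ → T = 2π/N = 317.54 s = 5.2923 min ≈ 5.29 min.

5.29 min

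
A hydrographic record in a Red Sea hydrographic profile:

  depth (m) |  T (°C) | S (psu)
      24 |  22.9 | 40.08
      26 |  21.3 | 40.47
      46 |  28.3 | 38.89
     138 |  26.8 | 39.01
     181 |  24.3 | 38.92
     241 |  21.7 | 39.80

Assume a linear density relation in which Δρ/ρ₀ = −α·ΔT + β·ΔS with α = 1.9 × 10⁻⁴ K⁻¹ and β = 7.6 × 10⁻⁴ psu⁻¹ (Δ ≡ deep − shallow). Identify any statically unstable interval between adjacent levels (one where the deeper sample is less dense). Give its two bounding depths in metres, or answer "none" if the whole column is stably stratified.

26–46 m

Evaluate Δρ/ρ₀ = −αΔT + βΔS across each adjacent pair:
  24–26 m: −αΔT+βΔS = −(1.9 × 10⁻⁴)(-1.6)+(7.6 × 10⁻⁴)(+0.39) = 6.0 × 10⁻⁴ → stable
  26–46 m: −αΔT+βΔS = −(1.9 × 10⁻⁴)(+7.0)+(7.6 × 10⁻⁴)(-1.58) = -2.5 × 10⁻³ → UNSTABLE
  46–138 m: −αΔT+βΔS = −(1.9 × 10⁻⁴)(-1.5)+(7.6 × 10⁻⁴)(+0.12) = 3.8 × 10⁻⁴ → stable
  138–181 m: −αΔT+βΔS = −(1.9 × 10⁻⁴)(-2.5)+(7.6 × 10⁻⁴)(-0.09) = 4.1 × 10⁻⁴ → stable
  181–241 m: −αΔT+βΔS = −(1.9 × 10⁻⁴)(-2.6)+(7.6 × 10⁻⁴)(+0.88) = 1.2 × 10⁻³ → stable
The 26–46 m interval has Δρ < 0: lighter water underlies denser water.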